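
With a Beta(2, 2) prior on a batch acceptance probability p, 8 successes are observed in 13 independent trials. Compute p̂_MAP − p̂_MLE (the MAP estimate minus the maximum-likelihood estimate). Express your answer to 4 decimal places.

MAP − MLE = -0.0154

Posterior is Beta(10, 7); MAP = (10−1)/(17−2) = 9/15 ≈ 0.60000.
MLE ignores the prior: p̂_MLE = k/n = 8/13 ≈ 0.61538.
Difference = 9/15 − 8/13 = -1/65 ≈ -0.0154.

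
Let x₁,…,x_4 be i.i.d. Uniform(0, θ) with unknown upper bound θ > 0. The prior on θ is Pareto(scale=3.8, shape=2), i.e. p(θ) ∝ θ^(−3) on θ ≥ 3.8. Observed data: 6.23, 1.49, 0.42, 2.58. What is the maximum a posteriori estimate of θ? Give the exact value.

The Uniform(0, θ) likelihood is θ^(−n) for θ ≥ max(xᵢ), zero otherwise. Here max(xᵢ) = 6.23.
Posterior ∝ θ^(−3) · θ^(−4) = θ^(−7) on θ ≥ max(3.8, 6.23) = 6.23.
This density is strictly decreasing in θ, so the posterior mode lies at the lower boundary of the support.

θ̂_MAP = 6.23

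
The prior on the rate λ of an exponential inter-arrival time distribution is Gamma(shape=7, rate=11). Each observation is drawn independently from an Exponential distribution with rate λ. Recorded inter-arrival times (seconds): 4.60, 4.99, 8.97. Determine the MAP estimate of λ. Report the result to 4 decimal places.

λ̂_MAP = 0.3045

The Exponential(rate=λ) likelihood is ∝ λ^n e^(−λΣtᵢ). Here n = 3 and Σtᵢ = 4.60 + 4.99 + 8.97 = 18.56.
Posterior ∝ λ^6e^(−11λ) · λ^3e^(−18.56λ) = λ^9e^(−29.56λ), i.e. Gamma(10, 29.56).
Mode = (a−1)/b = 9/29.56 ≈ 0.3045.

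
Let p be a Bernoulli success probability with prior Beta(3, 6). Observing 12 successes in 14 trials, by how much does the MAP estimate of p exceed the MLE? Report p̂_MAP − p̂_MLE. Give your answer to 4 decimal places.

Posterior is Beta(15, 8); MAP = (15−1)/(23−2) = 14/21 ≈ 0.66667.
MLE ignores the prior: p̂_MLE = k/n = 12/14 ≈ 0.85714.
Difference = 14/21 − 12/14 = -4/21 ≈ -0.1905.

MAP − MLE = -0.1905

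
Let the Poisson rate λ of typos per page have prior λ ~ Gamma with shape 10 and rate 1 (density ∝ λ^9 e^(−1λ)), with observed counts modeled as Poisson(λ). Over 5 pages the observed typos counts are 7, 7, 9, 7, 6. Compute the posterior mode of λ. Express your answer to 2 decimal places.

Σxᵢ = 7+7+9+7+6 = 36, with n = 5.
Posterior ∝ λ^9e^(−1λ) · λ^36e^(−5λ) = λ^45e^(−6λ), i.e. Gamma(shape=46, rate=6).
The mode of a Gamma(a, b) with a ≥ 1 (shape–rate) is (a−1)/b = 45/6 ≈ 7.50.

λ̂_MAP = 7.50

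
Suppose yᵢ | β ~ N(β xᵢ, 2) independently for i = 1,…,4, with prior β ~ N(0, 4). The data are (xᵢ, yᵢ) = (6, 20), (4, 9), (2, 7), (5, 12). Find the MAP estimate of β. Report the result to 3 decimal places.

log p(β | y) = −Σ(yᵢ − βxᵢ)²/(2·2) − β²/(2·4) + const.
Setting the derivative to zero: Σxᵢ(yᵢ − βxᵢ)/2 − β/4 = 0, so β = Σxᵢyᵢ / (Σxᵢ² + σ²/τ²).
Σxᵢyᵢ = 6·20 + 4·9 + 2·7 + 5·12 = 230; Σxᵢ² = 81; σ²/τ² = 0.5.
β̂_MAP = 230 / (81 + 0.5) = 230/81.5 ≈ 2.822.

β̂_MAP = 2.822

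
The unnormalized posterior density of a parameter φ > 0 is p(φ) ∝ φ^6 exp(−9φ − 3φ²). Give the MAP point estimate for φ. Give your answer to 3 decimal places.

ℓ'(φ) = 6/φ − 9 − 6φ. Setting this to zero and multiplying by φ: 6φ² + 9φ − 6 = 0.
φ = (−9 + √(9² + 4·6·6)) / (2·6) = (−9 + √225) / 12 = (−9 + 15)/12 = 1/2.
ℓ''(φ) = −6/φ² − 6 < 0, confirming a maximum.

φ̂_MAP = 0.500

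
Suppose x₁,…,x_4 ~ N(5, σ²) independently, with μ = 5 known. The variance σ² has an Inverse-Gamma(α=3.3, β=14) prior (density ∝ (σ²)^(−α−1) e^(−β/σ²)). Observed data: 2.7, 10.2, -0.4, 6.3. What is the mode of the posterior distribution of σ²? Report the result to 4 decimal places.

σ̂²_MAP = 7.2365

Sum of squared deviations about the known mean: SS = (2.7−5)² + (10.2−5)² + (-0.4−5)² + (6.3−5)² = 63.18.
The Normal likelihood contributes (σ²)^(−n/2) exp(−SS/(2σ²)), so the posterior is Inverse-Gamma(α + n/2, β + SS/2) = Inverse-Gamma(5.3, 45.59).
The mode of Inverse-Gamma(a, b) is b/(a+1) = 45.59/6.3 ≈ 7.2365.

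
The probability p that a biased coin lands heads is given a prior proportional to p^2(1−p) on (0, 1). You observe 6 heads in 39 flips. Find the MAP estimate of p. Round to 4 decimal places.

p̂_MAP = 0.1905

The prior density ∝ p^2(1−p)^1 is the kernel of Beta(3, 2).
Data: 6 successes in 39 trials. The binomial likelihood contributes p^6(1−p)^33, so the posterior is Beta(3+6, 2+33) = Beta(9, 35).
For Beta(a, b) with a, b > 1 the mode is (a−1)/(a+b−2) = 8/42 ≈ 0.1905.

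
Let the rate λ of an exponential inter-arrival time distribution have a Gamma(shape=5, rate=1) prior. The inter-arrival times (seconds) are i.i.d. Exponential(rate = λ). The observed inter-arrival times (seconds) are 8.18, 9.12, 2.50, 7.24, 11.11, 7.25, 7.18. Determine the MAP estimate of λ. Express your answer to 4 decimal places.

The Exponential(rate=λ) likelihood is ∝ λ^n e^(−λΣtᵢ). Here n = 7 and Σtᵢ = 8.18 + 9.12 + 2.50 + 7.24 + 11.11 + 7.25 + 7.18 = 52.58.
Posterior ∝ λ^4e^(−1λ) · λ^7e^(−52.58λ) = λ^11e^(−53.58λ), i.e. Gamma(12, 53.58).
Mode = (a−1)/b = 11/53.58 ≈ 0.2053.

λ̂_MAP = 0.2053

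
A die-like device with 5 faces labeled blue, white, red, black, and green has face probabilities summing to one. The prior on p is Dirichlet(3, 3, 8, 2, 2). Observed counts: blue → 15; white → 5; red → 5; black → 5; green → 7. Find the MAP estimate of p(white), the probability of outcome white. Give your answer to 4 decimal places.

MAP estimate of p(white) = 0.1400

The posterior is Dirichlet(αᵢ + nᵢ) = Dirichlet(18, 8, 13, 7, 9).
For a Dirichlet(a₁,…,a_K) with all aᵢ > 1, the mode has j-th component (aⱼ − 1)/(Σaᵢ − K).
Here Σaᵢ = 55 and K = 5, so p(white) = (8 − 1)/(55 − 5) = 7/50 ≈ 0.1400.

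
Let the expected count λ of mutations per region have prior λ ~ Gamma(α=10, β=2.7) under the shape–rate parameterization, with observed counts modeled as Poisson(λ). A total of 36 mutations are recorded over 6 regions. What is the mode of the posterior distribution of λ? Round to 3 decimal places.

Σxᵢ = 36, n = 6.
Posterior ∝ λ^9e^(−2.7λ) · λ^36e^(−6λ) = λ^45e^(−8.7λ), i.e. Gamma(shape=46, rate=8.7).
The mode of a Gamma(a, b) with a ≥ 1 (shape–rate) is (a−1)/b = 45/8.7 ≈ 5.172.

λ̂_MAP = 5.172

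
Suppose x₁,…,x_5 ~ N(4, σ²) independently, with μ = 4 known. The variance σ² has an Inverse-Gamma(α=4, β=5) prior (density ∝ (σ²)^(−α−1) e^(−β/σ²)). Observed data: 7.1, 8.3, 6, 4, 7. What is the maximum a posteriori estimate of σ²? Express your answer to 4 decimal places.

Sum of squared deviations about the known mean: SS = (7.1−4)² + (8.3−4)² + (6−4)² + (4−4)² + (7−4)² = 41.1.
The Normal likelihood contributes (σ²)^(−n/2) exp(−SS/(2σ²)), so the posterior is Inverse-Gamma(α + n/2, β + SS/2) = Inverse-Gamma(6.5, 25.55).
The mode of Inverse-Gamma(a, b) is b/(a+1) = 25.55/7.5 ≈ 3.4067.

σ̂²_MAP = 3.4067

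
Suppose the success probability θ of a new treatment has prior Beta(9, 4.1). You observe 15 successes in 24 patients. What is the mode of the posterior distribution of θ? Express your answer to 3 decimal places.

Prior: Beta(9, 4.1).
Data: 15 successes in 24 trials. The binomial likelihood contributes θ^15(1−θ)^9, so the posterior is Beta(9+15, 4.1+9) = Beta(24, 13.1).
For Beta(a, b) with a, b > 1 the mode is (a−1)/(a+b−2) = 23/35.1 ≈ 0.655.

θ̂_MAP = 0.655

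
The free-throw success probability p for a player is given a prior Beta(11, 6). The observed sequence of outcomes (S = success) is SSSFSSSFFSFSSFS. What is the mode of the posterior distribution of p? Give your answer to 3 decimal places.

p̂_MAP = 0.667

Prior: Beta(11, 6).
Data: 10 successes in 15 trials (from the sequence). The binomial likelihood contributes p^10(1−p)^5, so the posterior is Beta(11+10, 6+5) = Beta(21, 11).
For Beta(a, b) with a, b > 1 the mode is (a−1)/(a+b−2) = 20/30 ≈ 0.667.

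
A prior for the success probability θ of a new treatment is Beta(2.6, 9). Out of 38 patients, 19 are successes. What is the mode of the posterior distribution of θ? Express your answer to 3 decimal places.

Prior: Beta(2.6, 9).
Data: 19 successes in 38 trials. The binomial likelihood contributes θ^19(1−θ)^19, so the posterior is Beta(2.6+19, 9+19) = Beta(21.6, 28).
For Beta(a, b) with a, b > 1 the mode is (a−1)/(a+b−2) = 20.6/47.6 ≈ 0.433.

θ̂_MAP = 0.433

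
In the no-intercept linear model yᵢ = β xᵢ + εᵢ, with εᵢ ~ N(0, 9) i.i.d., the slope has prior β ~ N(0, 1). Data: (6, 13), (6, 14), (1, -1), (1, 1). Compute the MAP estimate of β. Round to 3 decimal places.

β̂_MAP = 1.952

log p(β | y) = −Σ(yᵢ − βxᵢ)²/(2·9) − β²/(2·1) + const.
Setting the derivative to zero: Σxᵢ(yᵢ − βxᵢ)/9 − β/1 = 0, so β = Σxᵢyᵢ / (Σxᵢ² + σ²/τ²).
Σxᵢyᵢ = 6·13 + 6·14 + 1·(-1) + 1·1 = 162; Σxᵢ² = 74; σ²/τ² = 9.
β̂_MAP = 162 / (74 + 9) = 162/83 ≈ 1.952.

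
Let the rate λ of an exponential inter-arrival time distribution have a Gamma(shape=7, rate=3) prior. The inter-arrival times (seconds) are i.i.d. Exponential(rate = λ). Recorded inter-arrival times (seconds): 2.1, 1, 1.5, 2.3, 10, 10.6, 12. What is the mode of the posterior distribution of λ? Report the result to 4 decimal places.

The Exponential(rate=λ) likelihood is ∝ λ^n e^(−λΣtᵢ). Here n = 7 and Σtᵢ = 2.1 + 1 + 1.5 + 2.3 + 10 + 10.6 + 12 = 39.5.
Posterior ∝ λ^6e^(−3λ) · λ^7e^(−39.5λ) = λ^13e^(−42.5λ), i.e. Gamma(14, 42.5).
Mode = (a−1)/b = 13/42.5 ≈ 0.3059.

λ̂_MAP = 0.3059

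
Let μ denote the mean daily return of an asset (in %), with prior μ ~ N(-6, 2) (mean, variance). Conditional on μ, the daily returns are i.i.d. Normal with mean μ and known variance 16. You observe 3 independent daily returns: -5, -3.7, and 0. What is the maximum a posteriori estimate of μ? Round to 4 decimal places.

μ̂_MAP = -5.1545

n = 3; x̄ = ((-5) + (-3.7) + 0)/3 = -8.7/3 = -2.9.
For a Normal prior and Normal likelihood with known variance, the posterior is Normal; its mode equals its mean, the precision-weighted average.
Prior precision 1/σ₀² = 1/2 = 0.5; data precision n/σ² = 3/16 = 0.1875.
μ̂ = (0.5·(-6) + 0.1875·(-2.9)) / (0.5 + 0.1875) = (-3.54375)/0.6875 = -567/110 ≈ -5.1545.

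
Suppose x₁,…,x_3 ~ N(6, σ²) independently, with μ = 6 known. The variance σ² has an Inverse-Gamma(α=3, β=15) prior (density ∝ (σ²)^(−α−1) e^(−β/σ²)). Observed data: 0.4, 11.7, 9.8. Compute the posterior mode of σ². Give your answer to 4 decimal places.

σ̂²_MAP = 9.8445

Sum of squared deviations about the known mean: SS = (0.4−6)² + (11.7−6)² + (9.8−6)² = 78.29.
The Normal likelihood contributes (σ²)^(−n/2) exp(−SS/(2σ²)), so the posterior is Inverse-Gamma(α + n/2, β + SS/2) = Inverse-Gamma(4.5, 54.145).
The mode of Inverse-Gamma(a, b) is b/(a+1) = 54.145/5.5 ≈ 9.8445.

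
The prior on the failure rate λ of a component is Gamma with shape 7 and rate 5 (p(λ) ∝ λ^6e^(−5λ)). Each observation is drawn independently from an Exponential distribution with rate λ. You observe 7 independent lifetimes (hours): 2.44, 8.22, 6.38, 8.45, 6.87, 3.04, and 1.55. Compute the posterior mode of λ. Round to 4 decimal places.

λ̂_MAP = 0.3099

The Exponential(rate=λ) likelihood is ∝ λ^n e^(−λΣtᵢ). Here n = 7 and Σtᵢ = 2.44 + 8.22 + 6.38 + 8.45 + 6.87 + 3.04 + 1.55 = 36.95.
Posterior ∝ λ^6e^(−5λ) · λ^7e^(−36.95λ) = λ^13e^(−41.95λ), i.e. Gamma(14, 41.95).
Mode = (a−1)/b = 13/41.95 ≈ 0.3099.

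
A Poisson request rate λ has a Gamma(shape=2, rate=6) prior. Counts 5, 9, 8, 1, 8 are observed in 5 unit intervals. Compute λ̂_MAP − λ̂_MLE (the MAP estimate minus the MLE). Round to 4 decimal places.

Σxᵢ = 31. Posterior is Gamma(33, 11); MAP = (33−1)/11 = 32/11 ≈ 2.90909.
MLE = x̄ = 31/5 ≈ 6.20000.
Difference = 32/11 − 31/5 = -181/55 ≈ -3.2909.

MAP − MLE = -3.2909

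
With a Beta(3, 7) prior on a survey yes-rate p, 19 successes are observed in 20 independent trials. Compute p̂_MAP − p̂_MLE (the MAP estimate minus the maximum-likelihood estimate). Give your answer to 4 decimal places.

MAP − MLE = -0.2000

Posterior is Beta(22, 8); MAP = (22−1)/(30−2) = 21/28 ≈ 0.75000.
MLE ignores the prior: p̂_MLE = k/n = 19/20 ≈ 0.95000.
Difference = 21/28 − 19/20 = -1/5 ≈ -0.2000.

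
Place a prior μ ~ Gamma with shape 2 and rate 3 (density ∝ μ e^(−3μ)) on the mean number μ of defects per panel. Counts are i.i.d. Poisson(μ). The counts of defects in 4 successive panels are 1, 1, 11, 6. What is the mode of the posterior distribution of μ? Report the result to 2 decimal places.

Σxᵢ = 1+1+11+6 = 19, with n = 4.
Posterior ∝ μe^(−3μ) · μ^19e^(−4μ) = μ^20e^(−7μ), i.e. Gamma(shape=21, rate=7).
The mode of a Gamma(a, b) with a ≥ 1 (shape–rate) is (a−1)/b = 20/7 ≈ 2.86.

μ̂_MAP = 2.86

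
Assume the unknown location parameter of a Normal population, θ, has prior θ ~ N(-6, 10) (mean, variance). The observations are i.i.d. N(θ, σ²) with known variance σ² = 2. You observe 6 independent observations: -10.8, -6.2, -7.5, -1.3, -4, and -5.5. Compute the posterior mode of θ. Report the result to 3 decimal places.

θ̂_MAP = -5.887

n = 6; x̄ = ((-10.8) + (-6.2) + (-7.5) + (-1.3) + (-4) + (-5.5))/6 = -35.3/6 = -353/60 ≈ -5.8833.
For a Normal prior and Normal likelihood with known variance, the posterior is Normal; its mode equals its mean, the precision-weighted average.
Prior precision 1/σ₀² = 1/10 = 0.1; data precision n/σ² = 6/2 = 3.
θ̂ = (0.1·(-6) + 3·(-353/60)) / (0.1 + 3) = (-18.25)/3.1 = -365/62 ≈ -5.887.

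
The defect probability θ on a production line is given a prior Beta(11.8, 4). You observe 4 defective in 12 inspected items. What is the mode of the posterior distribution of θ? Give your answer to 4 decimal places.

θ̂_MAP = 0.5736

Prior: Beta(11.8, 4).
Data: 4 successes in 12 trials. The binomial likelihood contributes θ^4(1−θ)^8, so the posterior is Beta(11.8+4, 4+8) = Beta(15.8, 12).
For Beta(a, b) with a, b > 1 the mode is (a−1)/(a+b−2) = 14.8/25.8 ≈ 0.5736.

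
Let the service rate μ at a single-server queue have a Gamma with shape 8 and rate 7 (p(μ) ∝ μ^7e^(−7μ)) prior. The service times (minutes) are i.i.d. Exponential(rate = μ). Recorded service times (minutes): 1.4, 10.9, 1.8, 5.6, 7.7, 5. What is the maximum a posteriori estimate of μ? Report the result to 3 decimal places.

The Exponential(rate=μ) likelihood is ∝ μ^n e^(−μΣtᵢ). Here n = 6 and Σtᵢ = 1.4 + 10.9 + 1.8 + 5.6 + 7.7 + 5 = 32.4.
Posterior ∝ μ^7e^(−7μ) · μ^6e^(−32.4μ) = μ^13e^(−39.4μ), i.e. Gamma(14, 39.4).
Mode = (a−1)/b = 13/39.4 ≈ 0.330.

μ̂_MAP = 0.330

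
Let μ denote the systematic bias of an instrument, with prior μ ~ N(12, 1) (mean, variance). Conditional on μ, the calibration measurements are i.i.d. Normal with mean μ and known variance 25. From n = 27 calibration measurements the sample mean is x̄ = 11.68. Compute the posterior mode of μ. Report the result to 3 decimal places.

n = 27, x̄ = 11.68.
For a Normal prior and Normal likelihood with known variance, the posterior is Normal; its mode equals its mean, the precision-weighted average.
Prior precision 1/σ₀² = 1/1 = 1; data precision n/σ² = 27/25 = 1.08.
μ̂ = (1·12 + 1.08·11.68) / (1 + 1.08) = 24.6144/2.08 = 3846/325 ≈ 11.834.

μ̂_MAP = 11.834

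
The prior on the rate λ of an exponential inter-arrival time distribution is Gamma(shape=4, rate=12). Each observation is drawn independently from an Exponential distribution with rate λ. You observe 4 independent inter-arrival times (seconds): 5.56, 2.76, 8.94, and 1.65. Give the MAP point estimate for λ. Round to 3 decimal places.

The Exponential(rate=λ) likelihood is ∝ λ^n e^(−λΣtᵢ). Here n = 4 and Σtᵢ = 5.56 + 2.76 + 8.94 + 1.65 = 18.91.
Posterior ∝ λ^3e^(−12λ) · λ^4e^(−18.91λ) = λ^7e^(−30.91λ), i.e. Gamma(8, 30.91).
Mode = (a−1)/b = 7/30.91 ≈ 0.226.

λ̂_MAP = 0.226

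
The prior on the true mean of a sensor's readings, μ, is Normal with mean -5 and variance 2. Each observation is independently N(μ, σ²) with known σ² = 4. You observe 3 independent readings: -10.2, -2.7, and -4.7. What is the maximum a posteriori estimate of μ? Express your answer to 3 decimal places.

n = 3; x̄ = ((-10.2) + (-2.7) + (-4.7))/3 = -17.6/3 = -88/15 ≈ -5.8667.
For a Normal prior and Normal likelihood with known variance, the posterior is Normal; its mode equals its mean, the precision-weighted average.
Prior precision 1/σ₀² = 1/2 = 0.5; data precision n/σ² = 3/4 = 0.75.
μ̂ = (0.5·(-5) + 0.75·(-88/15)) / (0.5 + 0.75) = (-6.9)/1.25 = -5.520.

μ̂_MAP = -5.520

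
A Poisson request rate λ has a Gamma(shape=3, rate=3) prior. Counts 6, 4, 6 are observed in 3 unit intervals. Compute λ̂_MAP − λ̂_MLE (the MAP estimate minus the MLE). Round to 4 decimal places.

Σxᵢ = 16. Posterior is Gamma(19, 6); MAP = (19−1)/6 = 18/6 ≈ 3.00000.
MLE = x̄ = 16/3 ≈ 5.33333.
Difference = 18/6 − 16/3 = -7/3 ≈ -2.3333.

MAP − MLE = -2.3333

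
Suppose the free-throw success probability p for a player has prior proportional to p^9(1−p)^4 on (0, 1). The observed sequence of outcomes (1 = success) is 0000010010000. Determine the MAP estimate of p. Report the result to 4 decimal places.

p̂_MAP = 0.4231

The prior density ∝ p^9(1−p)^4 is the kernel of Beta(10, 5).
Data: 2 successes in 13 trials (from the sequence). The binomial likelihood contributes p^2(1−p)^11, so the posterior is Beta(10+2, 5+11) = Beta(12, 16).
For Beta(a, b) with a, b > 1 the mode is (a−1)/(a+b−2) = 11/26 ≈ 0.4231.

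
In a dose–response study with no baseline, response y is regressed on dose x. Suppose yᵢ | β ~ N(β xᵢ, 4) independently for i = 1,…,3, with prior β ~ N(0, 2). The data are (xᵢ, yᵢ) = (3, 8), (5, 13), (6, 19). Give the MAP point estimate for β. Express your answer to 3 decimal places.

log p(β | y) = −Σ(yᵢ − βxᵢ)²/(2·4) − β²/(2·2) + const.
Setting the derivative to zero: Σxᵢ(yᵢ − βxᵢ)/4 − β/2 = 0, so β = Σxᵢyᵢ / (Σxᵢ² + σ²/τ²).
Σxᵢyᵢ = 3·8 + 5·13 + 6·19 = 203; Σxᵢ² = 70; σ²/τ² = 2.
β̂_MAP = 203 / (70 + 2) = 203/72 ≈ 2.819.

β̂_MAP = 2.819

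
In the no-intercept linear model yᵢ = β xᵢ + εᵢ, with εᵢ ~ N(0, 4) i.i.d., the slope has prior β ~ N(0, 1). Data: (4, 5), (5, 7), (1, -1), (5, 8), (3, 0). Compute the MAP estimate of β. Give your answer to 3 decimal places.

log p(β | y) = −Σ(yᵢ − βxᵢ)²/(2·4) − β²/(2·1) + const.
Setting the derivative to zero: Σxᵢ(yᵢ − βxᵢ)/4 − β/1 = 0, so β = Σxᵢyᵢ / (Σxᵢ² + σ²/τ²).
Σxᵢyᵢ = 4·5 + 5·7 + 1·(-1) + 5·8 + 3·0 = 94; Σxᵢ² = 76; σ²/τ² = 4.
β̂_MAP = 94 / (76 + 4) = 94/80 ≈ 1.175.

β̂_MAP = 1.175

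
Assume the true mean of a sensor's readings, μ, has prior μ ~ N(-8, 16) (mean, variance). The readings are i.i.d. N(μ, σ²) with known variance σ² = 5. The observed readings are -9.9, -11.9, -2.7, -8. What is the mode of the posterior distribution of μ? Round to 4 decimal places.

n = 4; x̄ = ((-9.9) + (-11.9) + (-2.7) + (-8))/4 = -32.5/4 = -8.125.
For a Normal prior and Normal likelihood with known variance, the posterior is Normal; its mode equals its mean, the precision-weighted average.
Prior precision 1/σ₀² = 1/16 = 0.0625; data precision n/σ² = 4/5 = 0.8.
μ̂ = (0.0625·(-8) + 0.8·(-8.125)) / (0.0625 + 0.8) = (-7)/0.8625 = -560/69 ≈ -8.1159.

μ̂_MAP = -8.1159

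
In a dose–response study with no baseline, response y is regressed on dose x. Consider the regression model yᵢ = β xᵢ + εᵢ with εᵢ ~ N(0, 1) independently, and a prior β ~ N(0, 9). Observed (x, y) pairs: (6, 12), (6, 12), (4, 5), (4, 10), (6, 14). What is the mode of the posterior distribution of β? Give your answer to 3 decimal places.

log p(β | y) = −Σ(yᵢ − βxᵢ)²/(2·1) − β²/(2·9) + const.
Setting the derivative to zero: Σxᵢ(yᵢ − βxᵢ)/1 − β/9 = 0, so β = Σxᵢyᵢ / (Σxᵢ² + σ²/τ²).
Σxᵢyᵢ = 6·12 + 6·12 + 4·5 + 4·10 + 6·14 = 288; Σxᵢ² = 140; σ²/τ² = 1/9.
β̂_MAP = 288 / (140 + 1/9) = 288/(1261/9) = 2592/1261 ≈ 2.056.

β̂_MAP = 2.056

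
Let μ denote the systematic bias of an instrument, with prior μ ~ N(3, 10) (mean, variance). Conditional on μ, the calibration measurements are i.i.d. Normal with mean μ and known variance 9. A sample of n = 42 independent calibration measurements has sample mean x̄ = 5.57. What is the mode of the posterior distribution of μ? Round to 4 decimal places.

μ̂_MAP = 5.5161

n = 42, x̄ = 5.57.
For a Normal prior and Normal likelihood with known variance, the posterior is Normal; its mode equals its mean, the precision-weighted average.
Prior precision 1/σ₀² = 1/10 = 0.1; data precision n/σ² = 42/9 = 14/3.
μ̂ = (0.1·3 + (14/3)·5.57) / (0.1 + 14/3) = (1972/75)/(143/30) = 3944/715 ≈ 5.5161.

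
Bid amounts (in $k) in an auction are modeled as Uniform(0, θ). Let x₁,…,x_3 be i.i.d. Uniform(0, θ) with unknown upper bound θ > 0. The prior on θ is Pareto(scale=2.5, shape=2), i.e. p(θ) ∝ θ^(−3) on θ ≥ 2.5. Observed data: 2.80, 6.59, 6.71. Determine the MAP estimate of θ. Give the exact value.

θ̂_MAP = 6.71

The Uniform(0, θ) likelihood is θ^(−n) for θ ≥ max(xᵢ), zero otherwise. Here max(xᵢ) = 6.71.
Posterior ∝ θ^(−3) · θ^(−3) = θ^(−6) on θ ≥ max(2.5, 6.71) = 6.71.
This density is strictly decreasing in θ, so the posterior mode lies at the lower boundary of the support.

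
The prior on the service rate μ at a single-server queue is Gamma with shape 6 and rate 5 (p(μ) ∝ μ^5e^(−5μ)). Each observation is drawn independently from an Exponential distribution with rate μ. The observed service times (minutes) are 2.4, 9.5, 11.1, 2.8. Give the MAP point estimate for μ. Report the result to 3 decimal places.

The Exponential(rate=μ) likelihood is ∝ μ^n e^(−μΣtᵢ). Here n = 4 and Σtᵢ = 2.4 + 9.5 + 11.1 + 2.8 = 25.8.
Posterior ∝ μ^5e^(−5μ) · μ^4e^(−25.8μ) = μ^9e^(−30.8μ), i.e. Gamma(10, 30.8).
Mode = (a−1)/b = 9/30.8 ≈ 0.292.

μ̂_MAP = 0.292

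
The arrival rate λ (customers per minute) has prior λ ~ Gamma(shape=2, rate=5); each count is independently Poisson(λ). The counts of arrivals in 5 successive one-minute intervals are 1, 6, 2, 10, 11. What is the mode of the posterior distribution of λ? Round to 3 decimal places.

Σxᵢ = 1+6+2+10+11 = 30, with n = 5.
Posterior ∝ λe^(−5λ) · λ^30e^(−5λ) = λ^31e^(−10λ), i.e. Gamma(shape=32, rate=10).
The mode of a Gamma(a, b) with a ≥ 1 (shape–rate) is (a−1)/b = 31/10 ≈ 3.100.

λ̂_MAP = 3.100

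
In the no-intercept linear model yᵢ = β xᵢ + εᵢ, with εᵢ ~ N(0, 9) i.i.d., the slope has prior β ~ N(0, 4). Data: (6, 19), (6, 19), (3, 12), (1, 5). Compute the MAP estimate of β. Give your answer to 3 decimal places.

log p(β | y) = −Σ(yᵢ − βxᵢ)²/(2·9) − β²/(2·4) + const.
Setting the derivative to zero: Σxᵢ(yᵢ − βxᵢ)/9 − β/4 = 0, so β = Σxᵢyᵢ / (Σxᵢ² + σ²/τ²).
Σxᵢyᵢ = 6·19 + 6·19 + 3·12 + 1·5 = 269; Σxᵢ² = 82; σ²/τ² = 2.25.
β̂_MAP = 269 / (82 + 2.25) = 269/84.25 ≈ 3.193.

β̂_MAP = 3.193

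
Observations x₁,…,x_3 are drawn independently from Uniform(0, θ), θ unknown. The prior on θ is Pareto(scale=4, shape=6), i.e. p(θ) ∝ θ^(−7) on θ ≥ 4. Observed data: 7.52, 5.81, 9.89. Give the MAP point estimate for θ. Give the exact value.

The Uniform(0, θ) likelihood is θ^(−n) for θ ≥ max(xᵢ), zero otherwise. Here max(xᵢ) = 9.89.
Posterior ∝ θ^(−7) · θ^(−3) = θ^(−10) on θ ≥ max(4, 9.89) = 9.89.
This density is strictly decreasing in θ, so the posterior mode lies at the lower boundary of the support.

θ̂_MAP = 9.89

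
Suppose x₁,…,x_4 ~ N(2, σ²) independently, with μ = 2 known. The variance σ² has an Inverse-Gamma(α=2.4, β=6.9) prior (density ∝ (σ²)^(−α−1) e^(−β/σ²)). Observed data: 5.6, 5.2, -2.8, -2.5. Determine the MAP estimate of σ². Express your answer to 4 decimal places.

σ̂²_MAP = 7.4343

Sum of squared deviations about the known mean: SS = (5.6−2)² + (5.2−2)² + (-2.8−2)² + (-2.5−2)² = 66.49.
The Normal likelihood contributes (σ²)^(−n/2) exp(−SS/(2σ²)), so the posterior is Inverse-Gamma(α + n/2, β + SS/2) = Inverse-Gamma(4.4, 40.145).
The mode of Inverse-Gamma(a, b) is b/(a+1) = 40.145/5.4 ≈ 7.4343.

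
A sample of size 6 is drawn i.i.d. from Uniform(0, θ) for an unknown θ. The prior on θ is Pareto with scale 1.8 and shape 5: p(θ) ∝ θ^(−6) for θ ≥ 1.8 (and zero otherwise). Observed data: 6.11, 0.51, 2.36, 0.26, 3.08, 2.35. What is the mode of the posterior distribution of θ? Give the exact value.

The Uniform(0, θ) likelihood is θ^(−n) for θ ≥ max(xᵢ), zero otherwise. Here max(xᵢ) = 6.11.
Posterior ∝ θ^(−6) · θ^(−6) = θ^(−12) on θ ≥ max(1.8, 6.11) = 6.11.
This density is strictly decreasing in θ, so the posterior mode lies at the lower boundary of the support.

θ̂_MAP = 6.11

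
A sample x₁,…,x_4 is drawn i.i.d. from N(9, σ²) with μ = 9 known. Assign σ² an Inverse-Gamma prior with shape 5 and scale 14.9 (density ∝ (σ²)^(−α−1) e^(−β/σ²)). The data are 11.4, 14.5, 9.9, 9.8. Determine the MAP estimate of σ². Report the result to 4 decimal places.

σ̂²_MAP = 4.2038

Sum of squared deviations about the known mean: SS = (11.4−9)² + (14.5−9)² + (9.9−9)² + (9.8−9)² = 37.46.
The Normal likelihood contributes (σ²)^(−n/2) exp(−SS/(2σ²)), so the posterior is Inverse-Gamma(α + n/2, β + SS/2) = Inverse-Gamma(7, 33.63).
The mode of Inverse-Gamma(a, b) is b/(a+1) = 33.63/8 ≈ 4.2038.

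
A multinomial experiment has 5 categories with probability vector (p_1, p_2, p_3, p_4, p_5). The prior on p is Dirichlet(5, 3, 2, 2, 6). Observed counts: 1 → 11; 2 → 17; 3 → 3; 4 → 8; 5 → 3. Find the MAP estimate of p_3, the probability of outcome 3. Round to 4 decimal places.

The posterior is Dirichlet(αᵢ + nᵢ) = Dirichlet(16, 20, 5, 10, 9).
For a Dirichlet(a₁,…,a_K) with all aᵢ > 1, the mode has j-th component (aⱼ − 1)/(Σaᵢ − K).
Here Σaᵢ = 60 and K = 5, so p_3 = (5 − 1)/(60 − 5) = 4/55 ≈ 0.0727.

MAP estimate: 0.0727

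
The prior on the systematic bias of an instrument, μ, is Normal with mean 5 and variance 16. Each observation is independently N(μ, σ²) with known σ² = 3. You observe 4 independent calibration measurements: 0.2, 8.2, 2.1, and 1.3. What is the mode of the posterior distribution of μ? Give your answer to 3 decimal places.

μ̂_MAP = 3.042

n = 4; x̄ = (0.2 + 8.2 + 2.1 + 1.3)/4 = 11.8/4 = 2.95.
For a Normal prior and Normal likelihood with known variance, the posterior is Normal; its mode equals its mean, the precision-weighted average.
Prior precision 1/σ₀² = 1/16 = 0.0625; data precision n/σ² = 4/3.
μ̂ = (0.0625·5 + (4/3)·2.95) / (0.0625 + 4/3) = (1019/240)/(67/48) = 1019/335 ≈ 3.042.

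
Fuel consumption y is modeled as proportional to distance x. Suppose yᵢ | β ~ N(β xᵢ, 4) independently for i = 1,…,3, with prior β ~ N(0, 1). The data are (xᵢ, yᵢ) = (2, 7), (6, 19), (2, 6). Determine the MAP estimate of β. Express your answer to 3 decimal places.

log p(β | y) = −Σ(yᵢ − βxᵢ)²/(2·4) − β²/(2·1) + const.
Setting the derivative to zero: Σxᵢ(yᵢ − βxᵢ)/4 − β/1 = 0, so β = Σxᵢyᵢ / (Σxᵢ² + σ²/τ²).
Σxᵢyᵢ = 2·7 + 6·19 + 2·6 = 140; Σxᵢ² = 44; σ²/τ² = 4.
β̂_MAP = 140 / (44 + 4) = 140/48 ≈ 2.917.

β̂_MAP = 2.917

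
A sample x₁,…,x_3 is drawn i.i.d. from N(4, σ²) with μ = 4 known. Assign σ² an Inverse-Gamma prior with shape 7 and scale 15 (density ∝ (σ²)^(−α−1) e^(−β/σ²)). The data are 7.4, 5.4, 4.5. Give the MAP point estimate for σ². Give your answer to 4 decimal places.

Sum of squared deviations about the known mean: SS = (7.4−4)² + (5.4−4)² + (4.5−4)² = 13.77.
The Normal likelihood contributes (σ²)^(−n/2) exp(−SS/(2σ²)), so the posterior is Inverse-Gamma(α + n/2, β + SS/2) = Inverse-Gamma(8.5, 21.885).
The mode of Inverse-Gamma(a, b) is b/(a+1) = 21.885/9.5 ≈ 2.3037.

σ̂²_MAP = 2.3037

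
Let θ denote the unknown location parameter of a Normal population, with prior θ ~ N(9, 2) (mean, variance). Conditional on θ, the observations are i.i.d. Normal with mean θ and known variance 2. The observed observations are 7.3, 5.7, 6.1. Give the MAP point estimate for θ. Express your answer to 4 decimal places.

θ̂_MAP = 7.0250

n = 3; x̄ = (7.3 + 5.7 + 6.1)/3 = 19.1/3 = 191/30 ≈ 6.3667.
For a Normal prior and Normal likelihood with known variance, the posterior is Normal; its mode equals its mean, the precision-weighted average.
Prior precision 1/σ₀² = 1/2 = 0.5; data precision n/σ² = 3/2 = 1.5.
θ̂ = (0.5·9 + 1.5·(191/30)) / (0.5 + 1.5) = 14.05/2 = 7.0250.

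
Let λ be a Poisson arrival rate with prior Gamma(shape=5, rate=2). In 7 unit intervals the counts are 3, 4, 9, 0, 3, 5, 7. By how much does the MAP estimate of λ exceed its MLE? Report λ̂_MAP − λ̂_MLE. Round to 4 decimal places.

Σxᵢ = 31. Posterior is Gamma(36, 9); MAP = (36−1)/9 = 35/9 ≈ 3.88889.
MLE = x̄ = 31/7 ≈ 4.42857.
Difference = 35/9 − 31/7 = -34/63 ≈ -0.5397.

MAP − MLE = -0.5397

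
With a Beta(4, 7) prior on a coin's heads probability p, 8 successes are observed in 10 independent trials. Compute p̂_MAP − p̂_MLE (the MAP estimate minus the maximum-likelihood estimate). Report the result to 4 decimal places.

MAP − MLE = -0.2211

Posterior is Beta(12, 9); MAP = (12−1)/(21−2) = 11/19 ≈ 0.57895.
MLE ignores the prior: p̂_MLE = k/n = 8/10 ≈ 0.80000.
Difference = 11/19 − 8/10 = -21/95 ≈ -0.2211.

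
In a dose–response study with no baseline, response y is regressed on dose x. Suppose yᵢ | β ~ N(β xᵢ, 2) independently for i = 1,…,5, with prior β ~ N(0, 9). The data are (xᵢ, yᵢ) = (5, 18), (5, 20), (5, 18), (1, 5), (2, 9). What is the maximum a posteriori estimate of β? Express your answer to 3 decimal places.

log p(β | y) = −Σ(yᵢ − βxᵢ)²/(2·2) − β²/(2·9) + const.
Setting the derivative to zero: Σxᵢ(yᵢ − βxᵢ)/2 − β/9 = 0, so β = Σxᵢyᵢ / (Σxᵢ² + σ²/τ²).
Σxᵢyᵢ = 5·18 + 5·20 + 5·18 + 1·5 + 2·9 = 303; Σxᵢ² = 80; σ²/τ² = 2/9.
β̂_MAP = 303 / (80 + 2/9) = 303/(722/9) = 2727/722 ≈ 3.777.

β̂_MAP = 3.777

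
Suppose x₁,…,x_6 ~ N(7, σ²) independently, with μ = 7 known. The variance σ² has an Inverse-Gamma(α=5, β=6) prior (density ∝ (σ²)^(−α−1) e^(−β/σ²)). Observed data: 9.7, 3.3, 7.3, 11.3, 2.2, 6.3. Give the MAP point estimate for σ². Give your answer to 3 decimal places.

Sum of squared deviations about the known mean: SS = (9.7−7)² + (3.3−7)² + (7.3−7)² + (11.3−7)² + (2.2−7)² + (6.3−7)² = 63.09.
The Normal likelihood contributes (σ²)^(−n/2) exp(−SS/(2σ²)), so the posterior is Inverse-Gamma(α + n/2, β + SS/2) = Inverse-Gamma(8, 37.545).
The mode of Inverse-Gamma(a, b) is b/(a+1) = 37.545/9 ≈ 4.172.

σ̂²_MAP = 4.172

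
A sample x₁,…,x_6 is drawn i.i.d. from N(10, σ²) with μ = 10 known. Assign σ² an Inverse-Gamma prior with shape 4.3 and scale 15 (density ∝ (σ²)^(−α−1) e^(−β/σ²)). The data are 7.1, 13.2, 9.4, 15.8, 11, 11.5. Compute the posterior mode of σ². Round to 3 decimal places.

σ̂²_MAP = 5.175

Sum of squared deviations about the known mean: SS = (7.1−10)² + (13.2−10)² + (9.4−10)² + (15.8−10)² + (11−10)² + (11.5−10)² = 55.9.
The Normal likelihood contributes (σ²)^(−n/2) exp(−SS/(2σ²)), so the posterior is Inverse-Gamma(α + n/2, β + SS/2) = Inverse-Gamma(7.3, 42.95).
The mode of Inverse-Gamma(a, b) is b/(a+1) = 42.95/8.3 ≈ 5.175.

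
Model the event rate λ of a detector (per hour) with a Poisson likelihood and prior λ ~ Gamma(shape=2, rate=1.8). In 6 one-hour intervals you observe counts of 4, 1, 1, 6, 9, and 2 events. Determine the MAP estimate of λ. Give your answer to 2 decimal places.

λ̂_MAP = 3.08

Σxᵢ = 4+1+1+6+9+2 = 23, with n = 6.
Posterior ∝ λe^(−1.8λ) · λ^23e^(−6λ) = λ^24e^(−7.8λ), i.e. Gamma(shape=25, rate=7.8).
The mode of a Gamma(a, b) with a ≥ 1 (shape–rate) is (a−1)/b = 24/7.8 ≈ 3.08.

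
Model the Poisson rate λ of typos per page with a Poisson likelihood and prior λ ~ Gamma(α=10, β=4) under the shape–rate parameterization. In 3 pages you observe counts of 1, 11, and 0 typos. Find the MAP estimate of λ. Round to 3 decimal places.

Σxᵢ = 1+11+0 = 12, with n = 3.
Posterior ∝ λ^9e^(−4λ) · λ^12e^(−3λ) = λ^21e^(−7λ), i.e. Gamma(shape=22, rate=7).
The mode of a Gamma(a, b) with a ≥ 1 (shape–rate) is (a−1)/b = 21/7 ≈ 3.000.

λ̂_MAP = 3.000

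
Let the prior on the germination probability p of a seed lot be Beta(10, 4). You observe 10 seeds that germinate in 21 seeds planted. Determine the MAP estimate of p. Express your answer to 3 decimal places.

Prior: Beta(10, 4).
Data: 10 successes in 21 trials. The binomial likelihood contributes p^10(1−p)^11, so the posterior is Beta(10+10, 4+11) = Beta(20, 15).
For Beta(a, b) with a, b > 1 the mode is (a−1)/(a+b−2) = 19/33 ≈ 0.576.

p̂_MAP = 0.576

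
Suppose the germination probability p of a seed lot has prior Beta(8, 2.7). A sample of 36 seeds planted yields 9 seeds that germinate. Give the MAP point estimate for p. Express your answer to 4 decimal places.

p̂_MAP = 0.3579

Prior: Beta(8, 2.7).
Data: 9 successes in 36 trials. The binomial likelihood contributes p^9(1−p)^27, so the posterior is Beta(8+9, 2.7+27) = Beta(17, 29.7).
For Beta(a, b) with a, b > 1 the mode is (a−1)/(a+b−2) = 16/44.7 ≈ 0.3579.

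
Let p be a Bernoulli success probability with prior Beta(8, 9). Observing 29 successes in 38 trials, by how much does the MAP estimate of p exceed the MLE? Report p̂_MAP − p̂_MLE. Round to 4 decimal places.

Posterior is Beta(37, 18); MAP = (37−1)/(55−2) = 36/53 ≈ 0.67925.
MLE ignores the prior: p̂_MLE = k/n = 29/38 ≈ 0.76316.
Difference = 36/53 − 29/38 = -169/2014 ≈ -0.0839.

MAP − MLE = -0.0839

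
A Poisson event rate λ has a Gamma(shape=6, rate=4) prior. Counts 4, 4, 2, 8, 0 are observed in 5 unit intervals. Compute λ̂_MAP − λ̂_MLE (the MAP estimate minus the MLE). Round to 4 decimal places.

MAP − MLE = -1.0444

Σxᵢ = 18. Posterior is Gamma(24, 9); MAP = (24−1)/9 = 23/9 ≈ 2.55556.
MLE = x̄ = 18/5 ≈ 3.60000.
Difference = 23/9 − 18/5 = -47/45 ≈ -1.0444.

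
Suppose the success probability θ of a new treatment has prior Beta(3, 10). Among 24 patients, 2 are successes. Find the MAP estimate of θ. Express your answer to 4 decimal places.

Prior: Beta(3, 10).
Data: 2 successes in 24 trials. The binomial likelihood contributes θ^2(1−θ)^22, so the posterior is Beta(3+2, 10+22) = Beta(5, 32).
For Beta(a, b) with a, b > 1 the mode is (a−1)/(a+b−2) = 4/35 ≈ 0.1143.

θ̂_MAP = 0.1143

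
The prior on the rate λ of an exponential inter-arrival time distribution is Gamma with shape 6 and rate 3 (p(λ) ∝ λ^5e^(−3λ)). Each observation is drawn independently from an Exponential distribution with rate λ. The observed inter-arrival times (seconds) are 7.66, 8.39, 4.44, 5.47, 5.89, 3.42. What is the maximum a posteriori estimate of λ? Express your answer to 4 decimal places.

λ̂_MAP = 0.2874

The Exponential(rate=λ) likelihood is ∝ λ^n e^(−λΣtᵢ). Here n = 6 and Σtᵢ = 7.66 + 8.39 + 4.44 + 5.47 + 5.89 + 3.42 = 35.27.
Posterior ∝ λ^5e^(−3λ) · λ^6e^(−35.27λ) = λ^11e^(−38.27λ), i.e. Gamma(12, 38.27).
Mode = (a−1)/b = 11/38.27 ≈ 0.2874.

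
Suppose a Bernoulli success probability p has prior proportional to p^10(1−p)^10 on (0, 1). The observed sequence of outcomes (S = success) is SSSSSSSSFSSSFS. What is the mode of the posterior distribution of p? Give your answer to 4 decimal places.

p̂_MAP = 0.6471

The prior density ∝ p^10(1−p)^10 is the kernel of Beta(11, 11).
Data: 12 successes in 14 trials (from the sequence). The binomial likelihood contributes p^12(1−p)^2, so the posterior is Beta(11+12, 11+2) = Beta(23, 13).
For Beta(a, b) with a, b > 1 the mode is (a−1)/(a+b−2) = 22/34 ≈ 0.6471.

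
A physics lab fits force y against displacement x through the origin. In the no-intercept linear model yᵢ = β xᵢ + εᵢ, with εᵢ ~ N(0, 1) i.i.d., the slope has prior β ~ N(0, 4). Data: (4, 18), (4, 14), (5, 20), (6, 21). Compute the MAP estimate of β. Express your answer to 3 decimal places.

β̂_MAP = 3.796

log p(β | y) = −Σ(yᵢ − βxᵢ)²/(2·1) − β²/(2·4) + const.
Setting the derivative to zero: Σxᵢ(yᵢ − βxᵢ)/1 − β/4 = 0, so β = Σxᵢyᵢ / (Σxᵢ² + σ²/τ²).
Σxᵢyᵢ = 4·18 + 4·14 + 5·20 + 6·21 = 354; Σxᵢ² = 93; σ²/τ² = 0.25.
β̂_MAP = 354 / (93 + 0.25) = 354/93.25 ≈ 3.796.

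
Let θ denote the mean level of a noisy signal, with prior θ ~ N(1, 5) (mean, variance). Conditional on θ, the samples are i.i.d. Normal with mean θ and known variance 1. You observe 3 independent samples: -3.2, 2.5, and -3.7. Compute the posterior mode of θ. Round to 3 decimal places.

n = 3; x̄ = ((-3.2) + 2.5 + (-3.7))/3 = -4.4/3 = -22/15 ≈ -1.4667.
For a Normal prior and Normal likelihood with known variance, the posterior is Normal; its mode equals its mean, the precision-weighted average.
Prior precision 1/σ₀² = 1/5 = 0.2; data precision n/σ² = 3/1 = 3.
θ̂ = (0.2·1 + 3·(-22/15)) / (0.2 + 3) = (-4.2)/3.2 = -1.3125 ≈ -1.313.

θ̂_MAP = -1.313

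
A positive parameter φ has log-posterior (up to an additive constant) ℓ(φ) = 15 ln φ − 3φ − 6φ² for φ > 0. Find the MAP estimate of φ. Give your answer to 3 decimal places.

ℓ'(φ) = 15/φ − 3 − 12φ. Setting this to zero and multiplying by φ: 12φ² + 3φ − 15 = 0.
φ = (−3 + √(3² + 4·12·15)) / (2·12) = (−3 + √729) / 24 = (−3 + 27)/24 = 1.
ℓ''(φ) = −15/φ² − 12 < 0, confirming a maximum.

φ̂_MAP = 1.000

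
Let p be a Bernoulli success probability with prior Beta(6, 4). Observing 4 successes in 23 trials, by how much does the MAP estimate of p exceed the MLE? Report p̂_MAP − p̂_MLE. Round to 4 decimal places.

Posterior is Beta(10, 23); MAP = (10−1)/(33−2) = 9/31 ≈ 0.29032.
MLE ignores the prior: p̂_MLE = k/n = 4/23 ≈ 0.17391.
Difference = 9/31 − 4/23 = 83/713 ≈ 0.1164.

MAP − MLE = 0.1164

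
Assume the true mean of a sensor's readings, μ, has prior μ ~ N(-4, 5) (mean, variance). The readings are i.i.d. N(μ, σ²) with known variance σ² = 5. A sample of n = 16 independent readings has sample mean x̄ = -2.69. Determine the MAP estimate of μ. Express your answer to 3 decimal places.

n = 16, x̄ = -2.69.
For a Normal prior and Normal likelihood with known variance, the posterior is Normal; its mode equals its mean, the precision-weighted average.
Prior precision 1/σ₀² = 1/5 = 0.2; data precision n/σ² = 16/5 = 3.2.
μ̂ = (0.2·(-4) + 3.2·(-2.69)) / (0.2 + 3.2) = (-9.408)/3.4 = -1176/425 ≈ -2.767.

μ̂_MAP = -2.767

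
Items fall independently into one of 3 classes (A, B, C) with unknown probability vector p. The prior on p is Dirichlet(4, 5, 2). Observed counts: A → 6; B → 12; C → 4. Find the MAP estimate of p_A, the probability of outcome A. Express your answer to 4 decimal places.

MAP estimate of p_A = 0.3000

The posterior is Dirichlet(αᵢ + nᵢ) = Dirichlet(10, 17, 6).
For a Dirichlet(a₁,…,a_K) with all aᵢ > 1, the mode has j-th component (aⱼ − 1)/(Σaᵢ − K).
Here Σaᵢ = 33 and K = 3, so p_A = (10 − 1)/(33 − 3) = 9/30 ≈ 0.3000.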